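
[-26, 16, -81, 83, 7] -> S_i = Random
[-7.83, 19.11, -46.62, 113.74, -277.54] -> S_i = -7.83*(-2.44)^i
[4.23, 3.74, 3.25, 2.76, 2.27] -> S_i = 4.23 + -0.49*i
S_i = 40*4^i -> [40, 160, 640, 2560, 10240]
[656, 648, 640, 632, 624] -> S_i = 656 + -8*i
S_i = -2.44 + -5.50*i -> [-2.44, -7.94, -13.44, -18.94, -24.44]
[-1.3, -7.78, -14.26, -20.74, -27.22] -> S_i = -1.30 + -6.48*i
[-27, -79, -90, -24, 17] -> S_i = Random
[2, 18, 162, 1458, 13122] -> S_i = 2*9^i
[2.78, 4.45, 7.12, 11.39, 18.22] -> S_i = 2.78*1.60^i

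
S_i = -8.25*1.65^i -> [-8.25, -13.61, -22.46, -37.06, -61.15]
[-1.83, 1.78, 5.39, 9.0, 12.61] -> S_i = -1.83 + 3.61*i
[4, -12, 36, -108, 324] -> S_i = 4*-3^i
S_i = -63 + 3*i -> [-63, -60, -57, -54, -51]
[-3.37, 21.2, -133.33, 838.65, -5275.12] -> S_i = -3.37*(-6.29)^i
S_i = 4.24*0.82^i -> [4.24, 3.48, 2.85, 2.34, 1.92]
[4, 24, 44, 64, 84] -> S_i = 4 + 20*i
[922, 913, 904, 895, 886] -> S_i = 922 + -9*i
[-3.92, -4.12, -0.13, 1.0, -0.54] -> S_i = Random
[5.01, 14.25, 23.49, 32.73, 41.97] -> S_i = 5.01 + 9.24*i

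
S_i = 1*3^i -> [1, 3, 9, 27, 81]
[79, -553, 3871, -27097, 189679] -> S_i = 79*-7^i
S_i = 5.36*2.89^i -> [5.36, 15.49, 44.77, 129.38, 373.9]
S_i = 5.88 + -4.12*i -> [5.88, 1.76, -2.36, -6.48, -10.6]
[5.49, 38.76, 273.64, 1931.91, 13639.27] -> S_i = 5.49*7.06^i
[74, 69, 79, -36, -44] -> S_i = Random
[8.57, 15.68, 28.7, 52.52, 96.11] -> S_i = 8.57*1.83^i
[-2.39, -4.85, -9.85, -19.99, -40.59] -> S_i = -2.39*2.03^i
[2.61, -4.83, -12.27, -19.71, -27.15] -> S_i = 2.61 + -7.44*i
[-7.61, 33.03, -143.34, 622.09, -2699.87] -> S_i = -7.61*(-4.34)^i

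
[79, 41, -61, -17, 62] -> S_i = Random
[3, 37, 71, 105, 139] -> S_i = 3 + 34*i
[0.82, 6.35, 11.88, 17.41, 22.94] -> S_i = 0.82 + 5.53*i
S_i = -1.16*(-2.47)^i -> [-1.16, 2.87, -7.08, 17.48, -43.18]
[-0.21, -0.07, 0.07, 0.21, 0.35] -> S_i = -0.21 + 0.14*i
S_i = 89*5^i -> [89, 445, 2225, 11125, 55625]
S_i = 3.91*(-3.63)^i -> [3.91, -14.19, 51.52, -187.02, 678.9]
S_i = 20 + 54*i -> [20, 74, 128, 182, 236]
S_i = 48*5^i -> [48, 240, 1200, 6000, 30000]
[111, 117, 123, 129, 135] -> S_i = 111 + 6*i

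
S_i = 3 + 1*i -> [3, 4, 5, 6, 7]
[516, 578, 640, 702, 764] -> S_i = 516 + 62*i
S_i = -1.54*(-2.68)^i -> [-1.54, 4.13, -11.06, 29.64, -79.44]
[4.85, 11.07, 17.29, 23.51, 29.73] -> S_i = 4.85 + 6.22*i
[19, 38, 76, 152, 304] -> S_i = 19*2^i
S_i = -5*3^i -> [-5, -15, -45, -135, -405]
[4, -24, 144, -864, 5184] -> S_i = 4*-6^i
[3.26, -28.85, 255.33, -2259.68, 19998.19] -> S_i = 3.26*(-8.85)^i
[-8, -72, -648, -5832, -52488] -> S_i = -8*9^i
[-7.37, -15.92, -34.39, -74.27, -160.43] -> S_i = -7.37*2.16^i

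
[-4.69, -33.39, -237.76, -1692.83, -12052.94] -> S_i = -4.69*7.12^i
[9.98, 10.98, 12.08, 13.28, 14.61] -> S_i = 9.98*1.10^i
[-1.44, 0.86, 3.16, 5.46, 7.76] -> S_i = -1.44 + 2.30*i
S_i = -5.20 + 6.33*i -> [-5.2, 1.13, 7.46, 13.79, 20.12]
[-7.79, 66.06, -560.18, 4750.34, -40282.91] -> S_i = -7.79*(-8.48)^i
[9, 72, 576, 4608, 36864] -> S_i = 9*8^i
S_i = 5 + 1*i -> [5, 6, 7, 8, 9]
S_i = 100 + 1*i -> [100, 101, 102, 103, 104]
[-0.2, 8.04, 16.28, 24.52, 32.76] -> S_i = -0.20 + 8.24*i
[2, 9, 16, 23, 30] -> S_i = 2 + 7*i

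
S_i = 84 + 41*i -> [84, 125, 166, 207, 248]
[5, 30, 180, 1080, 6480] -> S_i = 5*6^i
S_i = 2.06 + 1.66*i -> [2.06, 3.72, 5.38, 7.04, 8.7]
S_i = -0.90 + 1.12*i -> [-0.9, 0.22, 1.34, 2.46, 3.58]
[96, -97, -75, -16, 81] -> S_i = Random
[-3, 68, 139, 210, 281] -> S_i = -3 + 71*i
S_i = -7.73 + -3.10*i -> [-7.73, -10.83, -13.93, -17.03, -20.13]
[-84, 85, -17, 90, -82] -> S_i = Random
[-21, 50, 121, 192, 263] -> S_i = -21 + 71*i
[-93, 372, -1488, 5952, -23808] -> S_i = -93*-4^i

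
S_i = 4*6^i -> [4, 24, 144, 864, 5184]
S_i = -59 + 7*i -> [-59, -52, -45, -38, -31]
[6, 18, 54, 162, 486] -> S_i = 6*3^i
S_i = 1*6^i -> [1, 6, 36, 216, 1296]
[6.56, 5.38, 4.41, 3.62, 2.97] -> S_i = 6.56*0.82^i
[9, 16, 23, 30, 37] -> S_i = 9 + 7*i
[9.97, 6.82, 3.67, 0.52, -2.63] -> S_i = 9.97 + -3.15*i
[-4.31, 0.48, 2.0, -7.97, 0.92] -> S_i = Random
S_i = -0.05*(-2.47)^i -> [-0.05, 0.12, -0.31, 0.75, -1.86]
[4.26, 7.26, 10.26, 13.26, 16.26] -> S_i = 4.26 + 3.00*i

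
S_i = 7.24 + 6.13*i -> [7.24, 13.37, 19.5, 25.63, 31.76]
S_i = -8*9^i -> [-8, -72, -648, -5832, -52488]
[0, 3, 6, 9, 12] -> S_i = 0 + 3*i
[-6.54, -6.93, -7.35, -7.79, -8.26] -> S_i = -6.54*1.06^i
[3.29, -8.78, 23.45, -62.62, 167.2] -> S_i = 3.29*(-2.67)^i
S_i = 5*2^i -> [5, 10, 20, 40, 80]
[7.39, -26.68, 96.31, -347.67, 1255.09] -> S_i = 7.39*(-3.61)^i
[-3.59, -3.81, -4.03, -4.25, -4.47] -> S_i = -3.59 + -0.22*i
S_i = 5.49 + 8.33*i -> [5.49, 13.82, 22.15, 30.48, 38.81]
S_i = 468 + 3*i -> [468, 471, 474, 477, 480]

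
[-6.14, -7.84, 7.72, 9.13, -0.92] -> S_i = Random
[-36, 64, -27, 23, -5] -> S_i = Random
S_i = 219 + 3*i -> [219, 222, 225, 228, 231]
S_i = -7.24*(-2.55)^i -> [-7.24, 18.46, -47.08, 120.05, -306.13]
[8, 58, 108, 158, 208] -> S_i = 8 + 50*i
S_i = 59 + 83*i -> [59, 142, 225, 308, 391]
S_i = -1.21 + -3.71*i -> [-1.21, -4.92, -8.63, -12.34, -16.05]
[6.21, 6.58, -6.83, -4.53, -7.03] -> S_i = Random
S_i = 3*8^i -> [3, 24, 192, 1536, 12288]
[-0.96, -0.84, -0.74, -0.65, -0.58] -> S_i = -0.96*0.88^i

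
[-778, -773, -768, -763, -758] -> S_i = -778 + 5*i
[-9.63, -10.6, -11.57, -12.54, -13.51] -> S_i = -9.63 + -0.97*i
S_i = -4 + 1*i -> [-4, -3, -2, -1, 0]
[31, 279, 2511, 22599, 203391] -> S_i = 31*9^i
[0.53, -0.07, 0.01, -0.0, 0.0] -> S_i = 0.53*(-0.13)^i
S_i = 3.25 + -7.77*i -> [3.25, -4.52, -12.29, -20.06, -27.83]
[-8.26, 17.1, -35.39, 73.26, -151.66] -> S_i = -8.26*(-2.07)^i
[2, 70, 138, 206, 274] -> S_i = 2 + 68*i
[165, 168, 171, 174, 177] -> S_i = 165 + 3*i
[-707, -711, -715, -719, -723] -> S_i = -707 + -4*i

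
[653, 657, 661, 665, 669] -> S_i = 653 + 4*i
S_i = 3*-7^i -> [3, -21, 147, -1029, 7203]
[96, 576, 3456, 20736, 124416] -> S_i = 96*6^i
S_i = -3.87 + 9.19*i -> [-3.87, 5.32, 14.51, 23.7, 32.89]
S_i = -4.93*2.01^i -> [-4.93, -9.91, -19.92, -40.03, -80.47]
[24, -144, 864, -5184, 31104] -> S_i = 24*-6^i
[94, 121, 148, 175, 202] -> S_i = 94 + 27*i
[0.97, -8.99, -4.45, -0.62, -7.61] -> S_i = Random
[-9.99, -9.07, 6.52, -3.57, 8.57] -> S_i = Random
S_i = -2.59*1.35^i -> [-2.59, -3.5, -4.72, -6.37, -8.6]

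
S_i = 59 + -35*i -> [59, 24, -11, -46, -81]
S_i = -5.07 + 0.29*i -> [-5.07, -4.78, -4.49, -4.2, -3.91]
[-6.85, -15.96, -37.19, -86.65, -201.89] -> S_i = -6.85*2.33^i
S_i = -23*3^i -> [-23, -69, -207, -621, -1863]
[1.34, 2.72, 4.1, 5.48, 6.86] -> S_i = 1.34 + 1.38*i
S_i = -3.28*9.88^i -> [-3.28, -32.41, -320.18, -3163.33, -31253.71]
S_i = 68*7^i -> [68, 476, 3332, 23324, 163268]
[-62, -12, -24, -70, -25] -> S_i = Random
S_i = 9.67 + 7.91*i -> [9.67, 17.58, 25.49, 33.4, 41.31]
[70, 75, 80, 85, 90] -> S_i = 70 + 5*i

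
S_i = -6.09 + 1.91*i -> [-6.09, -4.18, -2.27, -0.36, 1.55]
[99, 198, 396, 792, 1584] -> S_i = 99*2^i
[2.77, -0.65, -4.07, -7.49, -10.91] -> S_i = 2.77 + -3.42*i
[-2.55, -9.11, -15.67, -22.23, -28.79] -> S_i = -2.55 + -6.56*i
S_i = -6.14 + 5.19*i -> [-6.14, -0.95, 4.24, 9.43, 14.62]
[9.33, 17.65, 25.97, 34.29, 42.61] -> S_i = 9.33 + 8.32*i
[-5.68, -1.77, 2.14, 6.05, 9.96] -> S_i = -5.68 + 3.91*i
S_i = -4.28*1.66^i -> [-4.28, -7.1, -11.79, -19.58, -32.5]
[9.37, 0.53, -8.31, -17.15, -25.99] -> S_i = 9.37 + -8.84*i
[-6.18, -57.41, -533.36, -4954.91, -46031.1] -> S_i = -6.18*9.29^i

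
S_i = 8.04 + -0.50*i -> [8.04, 7.54, 7.04, 6.54, 6.04]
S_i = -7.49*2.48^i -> [-7.49, -18.58, -46.07, -114.24, -283.33]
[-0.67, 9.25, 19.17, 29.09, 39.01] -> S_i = -0.67 + 9.92*i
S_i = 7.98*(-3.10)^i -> [7.98, -24.74, 76.69, -237.73, 736.97]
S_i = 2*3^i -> [2, 6, 18, 54, 162]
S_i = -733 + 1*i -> [-733, -732, -731, -730, -729]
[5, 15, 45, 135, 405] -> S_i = 5*3^i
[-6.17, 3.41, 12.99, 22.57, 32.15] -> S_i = -6.17 + 9.58*i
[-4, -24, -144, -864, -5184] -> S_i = -4*6^i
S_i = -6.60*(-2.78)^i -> [-6.6, 18.35, -51.01, 141.8, -394.21]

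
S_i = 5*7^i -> [5, 35, 245, 1715, 12005]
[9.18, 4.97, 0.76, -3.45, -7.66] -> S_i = 9.18 + -4.21*i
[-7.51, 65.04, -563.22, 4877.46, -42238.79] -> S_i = -7.51*(-8.66)^i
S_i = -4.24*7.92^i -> [-4.24, -33.58, -265.96, -2106.4, -16682.71]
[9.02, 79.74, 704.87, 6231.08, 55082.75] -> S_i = 9.02*8.84^i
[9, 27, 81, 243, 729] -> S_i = 9*3^i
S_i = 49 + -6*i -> [49, 43, 37, 31, 25]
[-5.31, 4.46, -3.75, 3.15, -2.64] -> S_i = -5.31*(-0.84)^i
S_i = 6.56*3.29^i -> [6.56, 21.58, 71.01, 233.61, 768.58]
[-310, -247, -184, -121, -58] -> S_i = -310 + 63*i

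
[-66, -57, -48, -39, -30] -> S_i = -66 + 9*i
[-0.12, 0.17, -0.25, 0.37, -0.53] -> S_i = -0.12*(-1.45)^i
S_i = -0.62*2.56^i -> [-0.62, -1.59, -4.06, -10.4, -26.63]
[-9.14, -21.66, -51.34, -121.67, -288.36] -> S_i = -9.14*2.37^i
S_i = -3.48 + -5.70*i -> [-3.48, -9.18, -14.88, -20.58, -26.28]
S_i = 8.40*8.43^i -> [8.4, 70.81, 596.95, 5032.25, 42421.85]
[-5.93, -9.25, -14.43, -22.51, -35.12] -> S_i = -5.93*1.56^i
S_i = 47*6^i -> [47, 282, 1692, 10152, 60912]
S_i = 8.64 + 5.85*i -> [8.64, 14.49, 20.34, 26.19, 32.04]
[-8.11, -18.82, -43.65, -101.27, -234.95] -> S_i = -8.11*2.32^i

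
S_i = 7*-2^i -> [7, -14, 28, -56, 112]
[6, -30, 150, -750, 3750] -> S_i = 6*-5^i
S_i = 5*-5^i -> [5, -25, 125, -625, 3125]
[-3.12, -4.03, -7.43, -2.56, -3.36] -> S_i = Random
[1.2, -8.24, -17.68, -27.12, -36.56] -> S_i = 1.20 + -9.44*i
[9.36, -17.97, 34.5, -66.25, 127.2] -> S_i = 9.36*(-1.92)^i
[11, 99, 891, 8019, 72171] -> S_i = 11*9^i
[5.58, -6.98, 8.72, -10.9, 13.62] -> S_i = 5.58*(-1.25)^i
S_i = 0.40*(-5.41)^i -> [0.4, -2.16, 11.71, -63.34, 342.65]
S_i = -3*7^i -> [-3, -21, -147, -1029, -7203]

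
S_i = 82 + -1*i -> [82, 81, 80, 79, 78]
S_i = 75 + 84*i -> [75, 159, 243, 327, 411]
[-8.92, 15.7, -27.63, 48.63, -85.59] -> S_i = -8.92*(-1.76)^i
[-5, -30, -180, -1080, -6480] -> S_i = -5*6^i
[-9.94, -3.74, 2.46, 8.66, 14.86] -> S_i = -9.94 + 6.20*i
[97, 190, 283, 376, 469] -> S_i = 97 + 93*i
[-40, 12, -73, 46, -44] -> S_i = Random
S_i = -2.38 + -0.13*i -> [-2.38, -2.51, -2.64, -2.77, -2.9]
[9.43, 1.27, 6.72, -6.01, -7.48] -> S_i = Random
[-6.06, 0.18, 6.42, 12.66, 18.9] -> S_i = -6.06 + 6.24*i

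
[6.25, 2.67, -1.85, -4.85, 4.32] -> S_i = Random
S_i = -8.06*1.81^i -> [-8.06, -14.59, -26.41, -47.79, -86.51]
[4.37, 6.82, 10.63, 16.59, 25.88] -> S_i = 4.37*1.56^i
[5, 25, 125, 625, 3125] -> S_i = 5*5^i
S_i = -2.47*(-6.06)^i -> [-2.47, 14.97, -90.71, 549.69, -3331.1]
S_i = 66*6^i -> [66, 396, 2376, 14256, 85536]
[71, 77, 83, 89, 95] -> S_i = 71 + 6*i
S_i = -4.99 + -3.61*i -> [-4.99, -8.6, -12.21, -15.82, -19.43]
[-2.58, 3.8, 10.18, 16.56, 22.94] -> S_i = -2.58 + 6.38*i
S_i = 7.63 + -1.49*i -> [7.63, 6.14, 4.65, 3.16, 1.67]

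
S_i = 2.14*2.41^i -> [2.14, 5.16, 12.43, 29.95, 72.19]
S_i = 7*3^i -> [7, 21, 63, 189, 567]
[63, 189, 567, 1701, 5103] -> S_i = 63*3^i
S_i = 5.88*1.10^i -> [5.88, 6.47, 7.11, 7.83, 8.61]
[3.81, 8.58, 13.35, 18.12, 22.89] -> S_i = 3.81 + 4.77*i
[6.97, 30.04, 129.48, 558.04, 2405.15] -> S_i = 6.97*4.31^i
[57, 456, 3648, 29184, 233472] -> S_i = 57*8^i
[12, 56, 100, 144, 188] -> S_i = 12 + 44*i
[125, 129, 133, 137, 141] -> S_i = 125 + 4*i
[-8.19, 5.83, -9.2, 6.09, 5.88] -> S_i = Random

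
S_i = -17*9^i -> [-17, -153, -1377, -12393, -111537]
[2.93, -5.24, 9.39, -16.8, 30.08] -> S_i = 2.93*(-1.79)^i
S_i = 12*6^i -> [12, 72, 432, 2592, 15552]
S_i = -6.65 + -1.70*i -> [-6.65, -8.35, -10.05, -11.75, -13.45]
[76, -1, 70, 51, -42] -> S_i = Random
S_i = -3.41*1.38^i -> [-3.41, -4.71, -6.49, -8.96, -12.37]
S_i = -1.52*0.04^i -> [-1.52, -0.06, -0.0, -0.0, -0.0]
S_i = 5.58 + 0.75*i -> [5.58, 6.33, 7.08, 7.83, 8.58]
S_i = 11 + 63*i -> [11, 74, 137, 200, 263]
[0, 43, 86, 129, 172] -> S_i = 0 + 43*i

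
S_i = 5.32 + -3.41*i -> [5.32, 1.91, -1.5, -4.91, -8.32]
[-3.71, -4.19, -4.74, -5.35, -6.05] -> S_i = -3.71*1.13^i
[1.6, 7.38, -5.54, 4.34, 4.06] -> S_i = Random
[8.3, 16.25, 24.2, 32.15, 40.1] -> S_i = 8.30 + 7.95*i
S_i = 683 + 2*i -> [683, 685, 687, 689, 691]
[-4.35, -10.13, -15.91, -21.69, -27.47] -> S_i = -4.35 + -5.78*i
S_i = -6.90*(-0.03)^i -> [-6.9, 0.21, -0.01, 0.0, -0.0]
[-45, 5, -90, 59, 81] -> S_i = Random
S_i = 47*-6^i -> [47, -282, 1692, -10152, 60912]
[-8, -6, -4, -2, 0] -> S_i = -8 + 2*i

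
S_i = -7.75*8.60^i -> [-7.75, -66.65, -573.19, -4929.43, -42393.13]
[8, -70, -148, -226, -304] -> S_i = 8 + -78*i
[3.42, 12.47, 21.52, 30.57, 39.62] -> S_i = 3.42 + 9.05*i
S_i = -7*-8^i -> [-7, 56, -448, 3584, -28672]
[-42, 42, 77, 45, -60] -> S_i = Random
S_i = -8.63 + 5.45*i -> [-8.63, -3.18, 2.27, 7.72, 13.17]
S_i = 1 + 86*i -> [1, 87, 173, 259, 345]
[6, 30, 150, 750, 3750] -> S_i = 6*5^i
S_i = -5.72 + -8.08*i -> [-5.72, -13.8, -21.88, -29.96, -38.04]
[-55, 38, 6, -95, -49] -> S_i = Random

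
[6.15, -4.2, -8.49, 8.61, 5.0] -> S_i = Random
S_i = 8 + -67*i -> [8, -59, -126, -193, -260]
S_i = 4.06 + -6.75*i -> [4.06, -2.69, -9.44, -16.19, -22.94]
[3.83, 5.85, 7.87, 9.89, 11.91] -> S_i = 3.83 + 2.02*i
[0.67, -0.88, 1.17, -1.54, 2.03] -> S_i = 0.67*(-1.32)^i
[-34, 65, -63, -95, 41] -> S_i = Random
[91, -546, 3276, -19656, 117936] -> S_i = 91*-6^i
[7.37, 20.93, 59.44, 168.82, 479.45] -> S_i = 7.37*2.84^i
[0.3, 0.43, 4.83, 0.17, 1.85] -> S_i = Random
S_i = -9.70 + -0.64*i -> [-9.7, -10.34, -10.98, -11.62, -12.26]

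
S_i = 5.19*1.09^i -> [5.19, 5.66, 6.17, 6.72, 7.33]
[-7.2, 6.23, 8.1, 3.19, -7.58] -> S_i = Random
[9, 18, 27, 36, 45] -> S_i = 9 + 9*i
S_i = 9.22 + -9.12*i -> [9.22, 0.1, -9.02, -18.14, -27.26]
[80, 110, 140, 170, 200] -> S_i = 80 + 30*i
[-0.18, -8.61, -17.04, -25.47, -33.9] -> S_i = -0.18 + -8.43*i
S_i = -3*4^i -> [-3, -12, -48, -192, -768]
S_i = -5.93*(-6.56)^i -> [-5.93, 38.9, -255.19, 1674.04, -10981.71]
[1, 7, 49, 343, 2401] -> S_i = 1*7^i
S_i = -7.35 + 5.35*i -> [-7.35, -2.0, 3.35, 8.7, 14.05]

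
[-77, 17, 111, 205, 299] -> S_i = -77 + 94*i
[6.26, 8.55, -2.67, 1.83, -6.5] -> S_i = Random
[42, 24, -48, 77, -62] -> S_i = Random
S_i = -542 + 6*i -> [-542, -536, -530, -524, -518]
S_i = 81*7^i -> [81, 567, 3969, 27783, 194481]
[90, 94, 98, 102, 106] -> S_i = 90 + 4*i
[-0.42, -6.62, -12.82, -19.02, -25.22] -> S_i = -0.42 + -6.20*i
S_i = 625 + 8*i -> [625, 633, 641, 649, 657]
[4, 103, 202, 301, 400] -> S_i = 4 + 99*i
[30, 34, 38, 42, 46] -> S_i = 30 + 4*i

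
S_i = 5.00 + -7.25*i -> [5.0, -2.25, -9.5, -16.75, -24.0]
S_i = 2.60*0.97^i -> [2.6, 2.52, 2.45, 2.37, 2.3]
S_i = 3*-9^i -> [3, -27, 243, -2187, 19683]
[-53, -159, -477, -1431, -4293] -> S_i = -53*3^i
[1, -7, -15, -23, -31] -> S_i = 1 + -8*i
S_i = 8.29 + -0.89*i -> [8.29, 7.4, 6.51, 5.62, 4.73]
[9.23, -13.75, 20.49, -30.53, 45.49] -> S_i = 9.23*(-1.49)^i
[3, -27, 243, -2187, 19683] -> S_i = 3*-9^i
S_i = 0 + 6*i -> [0, 6, 12, 18, 24]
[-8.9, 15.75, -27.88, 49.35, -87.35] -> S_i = -8.90*(-1.77)^i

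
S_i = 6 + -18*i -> [6, -12, -30, -48, -66]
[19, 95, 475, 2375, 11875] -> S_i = 19*5^i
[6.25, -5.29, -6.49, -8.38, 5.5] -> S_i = Random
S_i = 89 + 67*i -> [89, 156, 223, 290, 357]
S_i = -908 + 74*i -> [-908, -834, -760, -686, -612]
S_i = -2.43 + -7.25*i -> [-2.43, -9.68, -16.93, -24.18, -31.43]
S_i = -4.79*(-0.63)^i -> [-4.79, 3.02, -1.9, 1.2, -0.75]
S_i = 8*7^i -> [8, 56, 392, 2744, 19208]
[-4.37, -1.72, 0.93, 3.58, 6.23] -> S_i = -4.37 + 2.65*i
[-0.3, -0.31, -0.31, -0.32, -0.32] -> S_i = -0.30*1.02^i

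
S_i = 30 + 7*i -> [30, 37, 44, 51, 58]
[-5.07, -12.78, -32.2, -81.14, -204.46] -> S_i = -5.07*2.52^i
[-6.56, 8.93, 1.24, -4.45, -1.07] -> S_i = Random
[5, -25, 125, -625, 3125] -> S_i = 5*-5^i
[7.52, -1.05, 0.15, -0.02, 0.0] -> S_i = 7.52*(-0.14)^i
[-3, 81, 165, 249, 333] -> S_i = -3 + 84*i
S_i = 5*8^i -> [5, 40, 320, 2560, 20480]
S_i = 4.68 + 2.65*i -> [4.68, 7.33, 9.98, 12.63, 15.28]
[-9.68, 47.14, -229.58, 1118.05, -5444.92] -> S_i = -9.68*(-4.87)^i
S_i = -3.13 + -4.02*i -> [-3.13, -7.15, -11.17, -15.19, -19.21]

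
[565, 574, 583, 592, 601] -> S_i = 565 + 9*i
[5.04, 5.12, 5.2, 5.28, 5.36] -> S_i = 5.04 + 0.08*i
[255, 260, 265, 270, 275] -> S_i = 255 + 5*i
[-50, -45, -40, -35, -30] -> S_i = -50 + 5*i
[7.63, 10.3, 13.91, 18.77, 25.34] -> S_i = 7.63*1.35^i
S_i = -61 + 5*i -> [-61, -56, -51, -46, -41]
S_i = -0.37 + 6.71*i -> [-0.37, 6.34, 13.05, 19.76, 26.47]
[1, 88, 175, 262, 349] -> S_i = 1 + 87*i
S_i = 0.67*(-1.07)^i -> [0.67, -0.72, 0.77, -0.82, 0.88]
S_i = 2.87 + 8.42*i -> [2.87, 11.29, 19.71, 28.13, 36.55]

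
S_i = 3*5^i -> [3, 15, 75, 375, 1875]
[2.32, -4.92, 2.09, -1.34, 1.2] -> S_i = Random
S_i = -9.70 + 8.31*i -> [-9.7, -1.39, 6.92, 15.23, 23.54]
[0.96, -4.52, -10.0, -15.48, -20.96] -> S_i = 0.96 + -5.48*i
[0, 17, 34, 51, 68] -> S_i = 0 + 17*i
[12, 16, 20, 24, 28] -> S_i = 12 + 4*i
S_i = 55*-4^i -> [55, -220, 880, -3520, 14080]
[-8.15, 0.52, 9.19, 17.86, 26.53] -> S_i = -8.15 + 8.67*i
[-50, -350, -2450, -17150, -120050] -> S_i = -50*7^i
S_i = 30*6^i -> [30, 180, 1080, 6480, 38880]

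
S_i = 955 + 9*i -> [955, 964, 973, 982, 991]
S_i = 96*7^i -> [96, 672, 4704, 32928, 230496]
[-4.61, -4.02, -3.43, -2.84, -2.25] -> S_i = -4.61 + 0.59*i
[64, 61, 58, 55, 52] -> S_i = 64 + -3*i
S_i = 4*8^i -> [4, 32, 256, 2048, 16384]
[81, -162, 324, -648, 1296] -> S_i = 81*-2^i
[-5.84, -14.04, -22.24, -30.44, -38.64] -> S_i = -5.84 + -8.20*i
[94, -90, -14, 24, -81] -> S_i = Random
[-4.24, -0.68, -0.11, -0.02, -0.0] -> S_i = -4.24*0.16^i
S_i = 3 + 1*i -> [3, 4, 5, 6, 7]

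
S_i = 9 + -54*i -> [9, -45, -99, -153, -207]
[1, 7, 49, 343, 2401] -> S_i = 1*7^i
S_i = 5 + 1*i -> [5, 6, 7, 8, 9]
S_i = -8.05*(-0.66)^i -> [-8.05, 5.31, -3.51, 2.31, -1.53]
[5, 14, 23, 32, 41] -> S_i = 5 + 9*i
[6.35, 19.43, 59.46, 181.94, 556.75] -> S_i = 6.35*3.06^i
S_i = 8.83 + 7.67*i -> [8.83, 16.5, 24.17, 31.84, 39.51]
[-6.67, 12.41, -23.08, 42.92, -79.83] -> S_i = -6.67*(-1.86)^i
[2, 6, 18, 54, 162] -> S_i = 2*3^i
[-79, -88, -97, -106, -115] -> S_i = -79 + -9*i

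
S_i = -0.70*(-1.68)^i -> [-0.7, 1.18, -1.98, 3.32, -5.58]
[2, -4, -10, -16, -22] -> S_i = 2 + -6*i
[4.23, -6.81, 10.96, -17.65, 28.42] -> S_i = 4.23*(-1.61)^i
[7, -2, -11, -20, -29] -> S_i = 7 + -9*i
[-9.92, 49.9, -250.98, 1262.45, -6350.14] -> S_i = -9.92*(-5.03)^i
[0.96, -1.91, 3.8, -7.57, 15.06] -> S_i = 0.96*(-1.99)^i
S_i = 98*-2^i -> [98, -196, 392, -784, 1568]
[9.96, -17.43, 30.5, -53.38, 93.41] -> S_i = 9.96*(-1.75)^i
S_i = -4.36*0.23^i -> [-4.36, -1.0, -0.23, -0.05, -0.01]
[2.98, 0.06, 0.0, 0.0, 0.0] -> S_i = 2.98*0.02^i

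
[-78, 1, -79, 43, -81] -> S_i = Random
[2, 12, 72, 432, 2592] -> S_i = 2*6^i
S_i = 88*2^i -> [88, 176, 352, 704, 1408]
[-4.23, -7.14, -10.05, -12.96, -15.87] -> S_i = -4.23 + -2.91*i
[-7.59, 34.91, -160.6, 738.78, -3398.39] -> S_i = -7.59*(-4.60)^i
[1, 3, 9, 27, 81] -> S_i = 1*3^i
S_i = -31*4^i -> [-31, -124, -496, -1984, -7936]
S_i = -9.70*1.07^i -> [-9.7, -10.38, -11.11, -11.88, -12.71]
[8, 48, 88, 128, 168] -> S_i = 8 + 40*i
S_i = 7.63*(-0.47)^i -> [7.63, -3.59, 1.69, -0.79, 0.37]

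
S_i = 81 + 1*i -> [81, 82, 83, 84, 85]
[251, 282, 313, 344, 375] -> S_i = 251 + 31*i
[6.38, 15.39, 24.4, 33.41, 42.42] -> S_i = 6.38 + 9.01*i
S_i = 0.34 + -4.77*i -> [0.34, -4.43, -9.2, -13.97, -18.74]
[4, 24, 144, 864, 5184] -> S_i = 4*6^i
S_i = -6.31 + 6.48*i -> [-6.31, 0.17, 6.65, 13.13, 19.61]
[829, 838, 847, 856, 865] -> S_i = 829 + 9*i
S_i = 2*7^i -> [2, 14, 98, 686, 4802]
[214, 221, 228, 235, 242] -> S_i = 214 + 7*i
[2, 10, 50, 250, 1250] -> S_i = 2*5^i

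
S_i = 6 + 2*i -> [6, 8, 10, 12, 14]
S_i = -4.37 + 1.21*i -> [-4.37, -3.16, -1.95, -0.74, 0.47]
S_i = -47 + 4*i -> [-47, -43, -39, -35, -31]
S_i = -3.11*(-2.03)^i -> [-3.11, 6.31, -12.82, 26.02, -52.81]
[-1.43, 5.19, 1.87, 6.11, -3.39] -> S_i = Random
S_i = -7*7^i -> [-7, -49, -343, -2401, -16807]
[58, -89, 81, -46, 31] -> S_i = Random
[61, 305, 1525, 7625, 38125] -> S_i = 61*5^i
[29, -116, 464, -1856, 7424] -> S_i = 29*-4^i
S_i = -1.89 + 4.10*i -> [-1.89, 2.21, 6.31, 10.41, 14.51]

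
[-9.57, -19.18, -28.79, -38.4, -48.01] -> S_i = -9.57 + -9.61*i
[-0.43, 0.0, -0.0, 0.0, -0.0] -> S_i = -0.43*-0.00^i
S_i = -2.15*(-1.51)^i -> [-2.15, 3.25, -4.9, 7.4, -11.18]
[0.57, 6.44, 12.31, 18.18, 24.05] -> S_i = 0.57 + 5.87*i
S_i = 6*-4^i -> [6, -24, 96, -384, 1536]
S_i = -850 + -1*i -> [-850, -851, -852, -853, -854]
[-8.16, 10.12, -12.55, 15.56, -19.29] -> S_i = -8.16*(-1.24)^i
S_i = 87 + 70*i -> [87, 157, 227, 297, 367]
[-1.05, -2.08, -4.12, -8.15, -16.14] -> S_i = -1.05*1.98^i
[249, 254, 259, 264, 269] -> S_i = 249 + 5*i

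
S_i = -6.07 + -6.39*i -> [-6.07, -12.46, -18.85, -25.24, -31.63]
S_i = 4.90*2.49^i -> [4.9, 12.2, 30.38, 75.65, 188.36]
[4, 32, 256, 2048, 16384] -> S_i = 4*8^i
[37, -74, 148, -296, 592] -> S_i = 37*-2^i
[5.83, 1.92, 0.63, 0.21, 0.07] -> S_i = 5.83*0.33^i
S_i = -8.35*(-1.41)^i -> [-8.35, 11.77, -16.6, 23.41, -33.0]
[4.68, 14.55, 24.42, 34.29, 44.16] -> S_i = 4.68 + 9.87*i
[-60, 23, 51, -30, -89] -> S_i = Random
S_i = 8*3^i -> [8, 24, 72, 216, 648]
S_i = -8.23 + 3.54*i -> [-8.23, -4.69, -1.15, 2.39, 5.93]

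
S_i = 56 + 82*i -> [56, 138, 220, 302, 384]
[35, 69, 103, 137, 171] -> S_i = 35 + 34*i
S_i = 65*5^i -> [65, 325, 1625, 8125, 40625]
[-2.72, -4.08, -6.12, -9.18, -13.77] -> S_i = -2.72*1.50^i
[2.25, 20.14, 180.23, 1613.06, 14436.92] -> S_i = 2.25*8.95^i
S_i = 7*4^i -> [7, 28, 112, 448, 1792]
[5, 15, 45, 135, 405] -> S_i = 5*3^i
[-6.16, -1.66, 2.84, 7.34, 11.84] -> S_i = -6.16 + 4.50*i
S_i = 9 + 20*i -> [9, 29, 49, 69, 89]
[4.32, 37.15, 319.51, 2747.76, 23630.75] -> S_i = 4.32*8.60^i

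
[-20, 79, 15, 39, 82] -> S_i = Random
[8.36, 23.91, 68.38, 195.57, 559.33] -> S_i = 8.36*2.86^i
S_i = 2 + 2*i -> [2, 4, 6, 8, 10]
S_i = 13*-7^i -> [13, -91, 637, -4459, 31213]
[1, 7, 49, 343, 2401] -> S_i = 1*7^i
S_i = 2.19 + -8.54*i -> [2.19, -6.35, -14.89, -23.43, -31.97]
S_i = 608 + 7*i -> [608, 615, 622, 629, 636]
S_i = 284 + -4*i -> [284, 280, 276, 272, 268]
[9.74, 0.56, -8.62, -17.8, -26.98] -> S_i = 9.74 + -9.18*i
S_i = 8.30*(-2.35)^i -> [8.3, -19.51, 45.84, -107.72, 253.13]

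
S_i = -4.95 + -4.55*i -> [-4.95, -9.5, -14.05, -18.6, -23.15]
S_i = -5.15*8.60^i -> [-5.15, -44.29, -380.89, -3275.69, -28170.92]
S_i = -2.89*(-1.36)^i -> [-2.89, 3.93, -5.35, 7.27, -9.89]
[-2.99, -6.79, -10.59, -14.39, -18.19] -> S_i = -2.99 + -3.80*i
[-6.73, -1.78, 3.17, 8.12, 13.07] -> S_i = -6.73 + 4.95*i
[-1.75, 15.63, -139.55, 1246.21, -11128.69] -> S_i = -1.75*(-8.93)^i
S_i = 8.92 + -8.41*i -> [8.92, 0.51, -7.9, -16.31, -24.72]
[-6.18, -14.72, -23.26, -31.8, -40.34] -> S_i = -6.18 + -8.54*i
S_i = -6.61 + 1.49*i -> [-6.61, -5.12, -3.63, -2.14, -0.65]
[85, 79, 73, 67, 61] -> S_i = 85 + -6*i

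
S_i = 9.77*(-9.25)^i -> [9.77, -90.37, 835.95, -7732.5, 71525.6]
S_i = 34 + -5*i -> [34, 29, 24, 19, 14]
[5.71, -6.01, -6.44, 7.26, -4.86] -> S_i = Random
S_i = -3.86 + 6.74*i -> [-3.86, 2.88, 9.62, 16.36, 23.1]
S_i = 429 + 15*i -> [429, 444, 459, 474, 489]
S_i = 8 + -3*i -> [8, 5, 2, -1, -4]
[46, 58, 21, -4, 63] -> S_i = Random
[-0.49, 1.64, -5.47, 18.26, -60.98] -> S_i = -0.49*(-3.34)^i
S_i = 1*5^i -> [1, 5, 25, 125, 625]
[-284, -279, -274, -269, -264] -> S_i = -284 + 5*i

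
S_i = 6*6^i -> [6, 36, 216, 1296, 7776]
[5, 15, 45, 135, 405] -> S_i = 5*3^i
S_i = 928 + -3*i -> [928, 925, 922, 919, 916]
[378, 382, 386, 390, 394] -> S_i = 378 + 4*i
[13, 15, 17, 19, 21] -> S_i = 13 + 2*i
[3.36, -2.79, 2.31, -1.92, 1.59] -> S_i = 3.36*(-0.83)^i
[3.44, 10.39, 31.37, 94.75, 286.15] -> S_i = 3.44*3.02^i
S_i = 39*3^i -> [39, 117, 351, 1053, 3159]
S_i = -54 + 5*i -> [-54, -49, -44, -39, -34]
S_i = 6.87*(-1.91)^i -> [6.87, -13.12, 25.06, -47.87, 91.43]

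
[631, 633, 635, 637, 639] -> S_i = 631 + 2*i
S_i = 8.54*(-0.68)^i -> [8.54, -5.81, 3.95, -2.69, 1.83]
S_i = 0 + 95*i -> [0, 95, 190, 285, 380]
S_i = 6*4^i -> [6, 24, 96, 384, 1536]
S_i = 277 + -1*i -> [277, 276, 275, 274, 273]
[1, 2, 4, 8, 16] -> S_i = 1*2^i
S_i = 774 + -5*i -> [774, 769, 764, 759, 754]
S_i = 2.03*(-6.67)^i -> [2.03, -13.54, 90.31, -602.38, 4017.9]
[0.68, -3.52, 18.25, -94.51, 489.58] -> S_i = 0.68*(-5.18)^i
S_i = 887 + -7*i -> [887, 880, 873, 866, 859]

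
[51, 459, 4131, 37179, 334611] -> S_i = 51*9^i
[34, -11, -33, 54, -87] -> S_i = Random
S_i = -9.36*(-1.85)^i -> [-9.36, 17.32, -32.03, 59.26, -109.64]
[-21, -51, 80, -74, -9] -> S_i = Random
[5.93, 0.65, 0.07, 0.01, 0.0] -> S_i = 5.93*0.11^i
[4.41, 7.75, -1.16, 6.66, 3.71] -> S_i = Random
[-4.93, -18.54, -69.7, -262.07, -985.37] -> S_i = -4.93*3.76^i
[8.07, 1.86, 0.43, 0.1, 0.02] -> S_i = 8.07*0.23^i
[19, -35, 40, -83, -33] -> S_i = Random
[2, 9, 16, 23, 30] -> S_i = 2 + 7*i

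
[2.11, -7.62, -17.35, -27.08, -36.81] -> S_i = 2.11 + -9.73*i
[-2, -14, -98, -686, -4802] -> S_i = -2*7^i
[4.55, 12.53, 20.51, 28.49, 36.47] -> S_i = 4.55 + 7.98*i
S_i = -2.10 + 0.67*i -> [-2.1, -1.43, -0.76, -0.09, 0.58]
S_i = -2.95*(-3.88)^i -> [-2.95, 11.45, -44.41, 172.31, -668.57]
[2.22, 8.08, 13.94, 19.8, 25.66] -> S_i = 2.22 + 5.86*i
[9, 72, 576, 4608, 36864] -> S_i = 9*8^i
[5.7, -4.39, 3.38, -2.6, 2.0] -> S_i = 5.70*(-0.77)^i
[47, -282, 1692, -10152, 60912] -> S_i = 47*-6^i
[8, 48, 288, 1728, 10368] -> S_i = 8*6^i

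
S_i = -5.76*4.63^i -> [-5.76, -26.67, -123.48, -571.7, -2646.95]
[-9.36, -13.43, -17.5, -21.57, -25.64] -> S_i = -9.36 + -4.07*i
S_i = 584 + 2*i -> [584, 586, 588, 590, 592]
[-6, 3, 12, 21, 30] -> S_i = -6 + 9*i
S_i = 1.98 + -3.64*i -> [1.98, -1.66, -5.3, -8.94, -12.58]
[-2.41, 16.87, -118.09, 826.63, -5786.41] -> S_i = -2.41*(-7.00)^i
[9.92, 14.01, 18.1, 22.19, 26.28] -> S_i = 9.92 + 4.09*i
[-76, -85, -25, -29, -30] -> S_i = Random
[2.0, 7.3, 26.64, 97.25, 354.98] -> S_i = 2.00*3.65^i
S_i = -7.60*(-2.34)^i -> [-7.6, 17.78, -41.61, 97.38, -227.86]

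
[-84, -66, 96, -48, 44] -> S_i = Random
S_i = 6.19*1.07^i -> [6.19, 6.62, 7.09, 7.58, 8.11]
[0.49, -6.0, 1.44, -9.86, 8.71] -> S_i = Random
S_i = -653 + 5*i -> [-653, -648, -643, -638, -633]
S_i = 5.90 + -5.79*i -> [5.9, 0.11, -5.68, -11.47, -17.26]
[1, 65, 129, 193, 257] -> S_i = 1 + 64*i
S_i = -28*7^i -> [-28, -196, -1372, -9604, -67228]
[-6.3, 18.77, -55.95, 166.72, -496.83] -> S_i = -6.30*(-2.98)^i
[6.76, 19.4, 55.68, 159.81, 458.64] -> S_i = 6.76*2.87^i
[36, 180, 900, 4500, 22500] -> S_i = 36*5^i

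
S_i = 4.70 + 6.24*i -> [4.7, 10.94, 17.18, 23.42, 29.66]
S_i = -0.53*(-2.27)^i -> [-0.53, 1.2, -2.73, 6.2, -14.07]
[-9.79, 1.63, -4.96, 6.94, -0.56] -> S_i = Random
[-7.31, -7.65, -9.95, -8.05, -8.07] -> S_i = Random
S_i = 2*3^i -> [2, 6, 18, 54, 162]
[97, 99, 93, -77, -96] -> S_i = Random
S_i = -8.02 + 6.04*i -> [-8.02, -1.98, 4.06, 10.1, 16.14]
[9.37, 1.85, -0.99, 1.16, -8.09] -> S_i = Random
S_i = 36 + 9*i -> [36, 45, 54, 63, 72]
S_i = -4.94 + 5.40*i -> [-4.94, 0.46, 5.86, 11.26, 16.66]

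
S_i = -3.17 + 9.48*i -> [-3.17, 6.31, 15.79, 25.27, 34.75]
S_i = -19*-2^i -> [-19, 38, -76, 152, -304]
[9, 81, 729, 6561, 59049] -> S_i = 9*9^i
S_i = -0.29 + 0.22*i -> [-0.29, -0.07, 0.15, 0.37, 0.59]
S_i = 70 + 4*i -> [70, 74, 78, 82, 86]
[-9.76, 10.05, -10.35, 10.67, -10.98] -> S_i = -9.76*(-1.03)^i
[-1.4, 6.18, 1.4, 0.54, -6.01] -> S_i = Random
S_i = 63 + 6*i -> [63, 69, 75, 81, 87]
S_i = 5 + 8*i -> [5, 13, 21, 29, 37]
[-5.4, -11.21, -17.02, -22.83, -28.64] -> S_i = -5.40 + -5.81*i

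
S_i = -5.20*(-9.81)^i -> [-5.2, 51.01, -500.43, 4909.2, -48159.21]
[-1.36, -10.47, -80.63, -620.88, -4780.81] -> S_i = -1.36*7.70^i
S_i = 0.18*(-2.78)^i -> [0.18, -0.5, 1.39, -3.87, 10.75]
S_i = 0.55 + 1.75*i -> [0.55, 2.3, 4.05, 5.8, 7.55]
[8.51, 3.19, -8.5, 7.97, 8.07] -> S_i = Random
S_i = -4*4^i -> [-4, -16, -64, -256, -1024]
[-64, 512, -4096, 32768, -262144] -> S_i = -64*-8^i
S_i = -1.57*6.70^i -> [-1.57, -10.52, -70.48, -472.2, -3163.73]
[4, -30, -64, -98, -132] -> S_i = 4 + -34*i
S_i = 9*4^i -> [9, 36, 144, 576, 2304]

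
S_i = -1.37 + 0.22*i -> [-1.37, -1.15, -0.93, -0.71, -0.49]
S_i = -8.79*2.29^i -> [-8.79, -20.13, -46.1, -105.56, -241.73]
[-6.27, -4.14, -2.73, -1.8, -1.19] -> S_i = -6.27*0.66^i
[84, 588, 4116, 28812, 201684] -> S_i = 84*7^i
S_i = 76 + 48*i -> [76, 124, 172, 220, 268]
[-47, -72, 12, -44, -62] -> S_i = Random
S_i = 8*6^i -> [8, 48, 288, 1728, 10368]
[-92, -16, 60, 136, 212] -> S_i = -92 + 76*i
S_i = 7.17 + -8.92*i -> [7.17, -1.75, -10.67, -19.59, -28.51]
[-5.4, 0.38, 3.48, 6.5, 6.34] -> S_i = Random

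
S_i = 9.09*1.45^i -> [9.09, 13.18, 19.11, 27.71, 40.18]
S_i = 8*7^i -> [8, 56, 392, 2744, 19208]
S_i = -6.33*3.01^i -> [-6.33, -19.05, -57.35, -172.62, -519.6]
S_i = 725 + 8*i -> [725, 733, 741, 749, 757]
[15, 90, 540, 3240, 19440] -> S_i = 15*6^i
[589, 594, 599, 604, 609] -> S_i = 589 + 5*i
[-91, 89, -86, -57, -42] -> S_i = Random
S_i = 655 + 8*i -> [655, 663, 671, 679, 687]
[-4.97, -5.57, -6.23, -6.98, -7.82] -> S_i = -4.97*1.12^i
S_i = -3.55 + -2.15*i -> [-3.55, -5.7, -7.85, -10.0, -12.15]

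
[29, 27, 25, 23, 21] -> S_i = 29 + -2*i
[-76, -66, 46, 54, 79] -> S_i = Random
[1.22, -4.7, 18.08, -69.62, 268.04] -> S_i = 1.22*(-3.85)^i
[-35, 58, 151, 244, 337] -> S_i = -35 + 93*i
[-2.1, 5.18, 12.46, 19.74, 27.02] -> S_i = -2.10 + 7.28*i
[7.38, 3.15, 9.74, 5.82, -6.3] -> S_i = Random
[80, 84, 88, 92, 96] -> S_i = 80 + 4*i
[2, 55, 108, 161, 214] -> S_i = 2 + 53*i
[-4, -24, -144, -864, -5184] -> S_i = -4*6^i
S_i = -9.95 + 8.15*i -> [-9.95, -1.8, 6.35, 14.5, 22.65]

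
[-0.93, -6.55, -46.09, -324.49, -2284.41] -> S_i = -0.93*7.04^i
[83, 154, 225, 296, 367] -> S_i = 83 + 71*i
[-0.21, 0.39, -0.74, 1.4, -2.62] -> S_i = -0.21*(-1.88)^i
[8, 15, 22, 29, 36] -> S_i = 8 + 7*i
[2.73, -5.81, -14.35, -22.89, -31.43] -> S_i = 2.73 + -8.54*i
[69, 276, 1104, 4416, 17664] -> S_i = 69*4^i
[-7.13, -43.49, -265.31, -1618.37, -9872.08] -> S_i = -7.13*6.10^i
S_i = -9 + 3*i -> [-9, -6, -3, 0, 3]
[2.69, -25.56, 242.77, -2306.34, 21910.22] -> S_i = 2.69*(-9.50)^i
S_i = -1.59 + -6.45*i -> [-1.59, -8.04, -14.49, -20.94, -27.39]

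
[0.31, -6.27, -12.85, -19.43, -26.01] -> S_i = 0.31 + -6.58*i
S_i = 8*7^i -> [8, 56, 392, 2744, 19208]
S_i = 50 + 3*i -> [50, 53, 56, 59, 62]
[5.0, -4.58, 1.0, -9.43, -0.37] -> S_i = Random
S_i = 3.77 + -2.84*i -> [3.77, 0.93, -1.91, -4.75, -7.59]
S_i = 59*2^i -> [59, 118, 236, 472, 944]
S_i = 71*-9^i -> [71, -639, 5751, -51759, 465831]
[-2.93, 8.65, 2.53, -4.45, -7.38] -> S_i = Random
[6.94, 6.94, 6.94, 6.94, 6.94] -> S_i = 6.94*1.00^i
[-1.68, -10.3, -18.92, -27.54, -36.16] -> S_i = -1.68 + -8.62*i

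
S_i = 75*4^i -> [75, 300, 1200, 4800, 19200]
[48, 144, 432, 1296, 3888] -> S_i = 48*3^i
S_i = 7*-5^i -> [7, -35, 175, -875, 4375]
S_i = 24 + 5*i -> [24, 29, 34, 39, 44]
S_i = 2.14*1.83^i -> [2.14, 3.92, 7.17, 13.11, 24.0]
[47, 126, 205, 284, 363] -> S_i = 47 + 79*i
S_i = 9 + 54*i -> [9, 63, 117, 171, 225]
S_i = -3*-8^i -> [-3, 24, -192, 1536, -12288]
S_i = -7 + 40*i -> [-7, 33, 73, 113, 153]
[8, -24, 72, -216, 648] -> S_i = 8*-3^i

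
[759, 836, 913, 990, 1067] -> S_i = 759 + 77*i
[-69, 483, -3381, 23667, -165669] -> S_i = -69*-7^i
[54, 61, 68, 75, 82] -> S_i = 54 + 7*i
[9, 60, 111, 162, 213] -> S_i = 9 + 51*i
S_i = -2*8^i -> [-2, -16, -128, -1024, -8192]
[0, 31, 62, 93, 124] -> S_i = 0 + 31*i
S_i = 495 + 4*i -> [495, 499, 503, 507, 511]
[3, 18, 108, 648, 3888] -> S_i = 3*6^i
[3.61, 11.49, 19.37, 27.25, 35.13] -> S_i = 3.61 + 7.88*i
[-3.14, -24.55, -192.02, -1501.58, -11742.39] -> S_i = -3.14*7.82^i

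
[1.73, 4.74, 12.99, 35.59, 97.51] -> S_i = 1.73*2.74^i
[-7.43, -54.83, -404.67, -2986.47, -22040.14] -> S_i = -7.43*7.38^i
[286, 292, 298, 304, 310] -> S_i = 286 + 6*i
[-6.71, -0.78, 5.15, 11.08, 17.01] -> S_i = -6.71 + 5.93*i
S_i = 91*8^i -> [91, 728, 5824, 46592, 372736]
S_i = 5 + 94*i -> [5, 99, 193, 287, 381]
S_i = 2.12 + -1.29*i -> [2.12, 0.83, -0.46, -1.75, -3.04]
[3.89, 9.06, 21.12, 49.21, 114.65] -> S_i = 3.89*2.33^i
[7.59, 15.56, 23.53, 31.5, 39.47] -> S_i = 7.59 + 7.97*i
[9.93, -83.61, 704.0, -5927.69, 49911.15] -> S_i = 9.93*(-8.42)^i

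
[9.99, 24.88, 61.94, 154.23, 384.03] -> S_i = 9.99*2.49^i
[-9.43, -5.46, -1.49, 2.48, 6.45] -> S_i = -9.43 + 3.97*i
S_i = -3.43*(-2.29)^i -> [-3.43, 7.85, -17.99, 41.19, -94.33]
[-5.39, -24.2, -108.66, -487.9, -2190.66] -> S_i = -5.39*4.49^i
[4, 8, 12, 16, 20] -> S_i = 4 + 4*i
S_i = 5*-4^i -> [5, -20, 80, -320, 1280]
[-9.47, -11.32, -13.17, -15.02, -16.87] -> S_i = -9.47 + -1.85*i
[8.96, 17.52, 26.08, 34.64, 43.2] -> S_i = 8.96 + 8.56*i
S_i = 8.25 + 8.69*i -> [8.25, 16.94, 25.63, 34.32, 43.01]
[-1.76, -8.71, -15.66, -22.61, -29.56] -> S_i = -1.76 + -6.95*i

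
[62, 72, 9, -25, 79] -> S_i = Random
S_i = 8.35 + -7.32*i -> [8.35, 1.03, -6.29, -13.61, -20.93]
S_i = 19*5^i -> [19, 95, 475, 2375, 11875]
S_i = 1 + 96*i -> [1, 97, 193, 289, 385]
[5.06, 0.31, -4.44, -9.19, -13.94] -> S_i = 5.06 + -4.75*i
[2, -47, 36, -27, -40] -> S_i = Random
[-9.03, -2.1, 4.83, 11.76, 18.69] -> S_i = -9.03 + 6.93*i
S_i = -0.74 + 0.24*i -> [-0.74, -0.5, -0.26, -0.02, 0.22]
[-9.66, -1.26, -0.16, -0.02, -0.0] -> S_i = -9.66*0.13^i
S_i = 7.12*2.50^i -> [7.12, 17.8, 44.5, 111.25, 278.12]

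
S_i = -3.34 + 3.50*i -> [-3.34, 0.16, 3.66, 7.16, 10.66]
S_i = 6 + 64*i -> [6, 70, 134, 198, 262]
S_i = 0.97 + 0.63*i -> [0.97, 1.6, 2.23, 2.86, 3.49]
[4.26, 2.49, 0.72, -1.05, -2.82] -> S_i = 4.26 + -1.77*i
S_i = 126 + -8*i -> [126, 118, 110, 102, 94]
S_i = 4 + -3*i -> [4, 1, -2, -5, -8]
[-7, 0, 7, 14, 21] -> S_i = -7 + 7*i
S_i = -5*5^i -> [-5, -25, -125, -625, -3125]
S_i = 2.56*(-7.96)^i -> [2.56, -20.38, 162.21, -1291.16, 10277.61]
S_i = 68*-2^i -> [68, -136, 272, -544, 1088]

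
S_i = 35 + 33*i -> [35, 68, 101, 134, 167]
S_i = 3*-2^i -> [3, -6, 12, -24, 48]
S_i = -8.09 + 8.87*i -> [-8.09, 0.78, 9.65, 18.52, 27.39]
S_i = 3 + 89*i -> [3, 92, 181, 270, 359]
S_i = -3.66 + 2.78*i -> [-3.66, -0.88, 1.9, 4.68, 7.46]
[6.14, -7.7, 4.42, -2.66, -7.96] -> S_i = Random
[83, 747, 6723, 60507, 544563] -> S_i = 83*9^i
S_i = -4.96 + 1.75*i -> [-4.96, -3.21, -1.46, 0.29, 2.04]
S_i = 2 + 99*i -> [2, 101, 200, 299, 398]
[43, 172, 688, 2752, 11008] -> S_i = 43*4^i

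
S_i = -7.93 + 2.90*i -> [-7.93, -5.03, -2.13, 0.77, 3.67]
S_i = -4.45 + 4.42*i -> [-4.45, -0.03, 4.39, 8.81, 13.23]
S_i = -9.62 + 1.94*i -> [-9.62, -7.68, -5.74, -3.8, -1.86]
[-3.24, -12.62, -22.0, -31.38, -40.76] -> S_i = -3.24 + -9.38*i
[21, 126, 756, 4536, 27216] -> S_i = 21*6^i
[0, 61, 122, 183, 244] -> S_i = 0 + 61*i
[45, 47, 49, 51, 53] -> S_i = 45 + 2*i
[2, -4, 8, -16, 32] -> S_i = 2*-2^i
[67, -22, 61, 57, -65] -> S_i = Random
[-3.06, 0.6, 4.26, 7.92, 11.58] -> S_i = -3.06 + 3.66*i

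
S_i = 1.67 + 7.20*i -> [1.67, 8.87, 16.07, 23.27, 30.47]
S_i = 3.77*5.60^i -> [3.77, 21.11, 118.23, 662.07, 3707.6]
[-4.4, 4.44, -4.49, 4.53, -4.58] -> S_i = -4.40*(-1.01)^i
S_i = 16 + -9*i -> [16, 7, -2, -11, -20]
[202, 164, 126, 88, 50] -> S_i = 202 + -38*i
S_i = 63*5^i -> [63, 315, 1575, 7875, 39375]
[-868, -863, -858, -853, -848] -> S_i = -868 + 5*i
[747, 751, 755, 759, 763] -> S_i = 747 + 4*i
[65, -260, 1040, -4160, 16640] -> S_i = 65*-4^i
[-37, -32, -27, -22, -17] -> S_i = -37 + 5*i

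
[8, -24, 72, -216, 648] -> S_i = 8*-3^i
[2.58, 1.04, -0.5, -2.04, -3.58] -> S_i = 2.58 + -1.54*i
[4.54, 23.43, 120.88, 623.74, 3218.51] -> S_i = 4.54*5.16^i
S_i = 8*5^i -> [8, 40, 200, 1000, 5000]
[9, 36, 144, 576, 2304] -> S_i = 9*4^i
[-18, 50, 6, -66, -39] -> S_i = Random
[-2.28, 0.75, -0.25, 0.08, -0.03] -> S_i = -2.28*(-0.33)^i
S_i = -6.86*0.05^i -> [-6.86, -0.34, -0.02, -0.0, -0.0]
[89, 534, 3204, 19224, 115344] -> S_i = 89*6^i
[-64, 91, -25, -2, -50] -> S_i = Random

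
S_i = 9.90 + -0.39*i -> [9.9, 9.51, 9.12, 8.73, 8.34]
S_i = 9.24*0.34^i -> [9.24, 3.14, 1.07, 0.36, 0.12]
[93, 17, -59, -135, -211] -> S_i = 93 + -76*i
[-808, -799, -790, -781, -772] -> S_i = -808 + 9*i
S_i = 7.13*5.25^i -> [7.13, 37.43, 196.52, 1031.73, 5416.6]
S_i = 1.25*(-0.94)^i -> [1.25, -1.17, 1.1, -1.04, 0.98]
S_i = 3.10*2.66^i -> [3.1, 8.25, 21.93, 58.35, 155.2]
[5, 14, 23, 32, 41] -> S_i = 5 + 9*i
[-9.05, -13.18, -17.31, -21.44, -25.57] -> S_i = -9.05 + -4.13*i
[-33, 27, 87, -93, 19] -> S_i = Random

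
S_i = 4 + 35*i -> [4, 39, 74, 109, 144]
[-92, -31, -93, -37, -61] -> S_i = Random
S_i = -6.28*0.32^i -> [-6.28, -2.01, -0.64, -0.21, -0.07]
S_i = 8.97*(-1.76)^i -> [8.97, -15.79, 27.79, -48.9, 86.07]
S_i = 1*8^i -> [1, 8, 64, 512, 4096]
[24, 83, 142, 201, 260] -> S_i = 24 + 59*i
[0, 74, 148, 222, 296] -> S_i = 0 + 74*i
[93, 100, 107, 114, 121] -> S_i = 93 + 7*i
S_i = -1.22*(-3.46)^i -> [-1.22, 4.22, -14.61, 50.53, -174.85]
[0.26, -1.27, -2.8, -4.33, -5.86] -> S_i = 0.26 + -1.53*i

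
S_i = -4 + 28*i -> [-4, 24, 52, 80, 108]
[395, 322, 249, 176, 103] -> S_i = 395 + -73*i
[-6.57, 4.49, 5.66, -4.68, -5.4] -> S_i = Random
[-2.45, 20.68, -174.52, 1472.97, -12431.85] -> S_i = -2.45*(-8.44)^i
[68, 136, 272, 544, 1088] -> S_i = 68*2^i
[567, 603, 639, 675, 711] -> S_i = 567 + 36*i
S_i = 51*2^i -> [51, 102, 204, 408, 816]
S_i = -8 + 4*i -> [-8, -4, 0, 4, 8]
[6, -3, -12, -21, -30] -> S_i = 6 + -9*i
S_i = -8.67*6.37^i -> [-8.67, -55.23, -351.8, -2240.98, -14275.02]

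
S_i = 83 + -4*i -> [83, 79, 75, 71, 67]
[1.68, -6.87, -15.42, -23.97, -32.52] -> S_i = 1.68 + -8.55*i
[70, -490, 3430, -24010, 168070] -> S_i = 70*-7^i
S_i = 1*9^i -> [1, 9, 81, 729, 6561]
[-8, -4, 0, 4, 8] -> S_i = -8 + 4*i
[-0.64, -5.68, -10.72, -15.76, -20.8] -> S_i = -0.64 + -5.04*i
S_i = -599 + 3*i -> [-599, -596, -593, -590, -587]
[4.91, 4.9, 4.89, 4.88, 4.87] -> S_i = 4.91 + -0.01*i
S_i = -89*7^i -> [-89, -623, -4361, -30527, -213689]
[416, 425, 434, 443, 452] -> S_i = 416 + 9*i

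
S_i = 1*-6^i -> [1, -6, 36, -216, 1296]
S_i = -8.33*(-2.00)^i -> [-8.33, 16.66, -33.32, 66.64, -133.28]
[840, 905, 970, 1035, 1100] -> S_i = 840 + 65*i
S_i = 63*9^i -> [63, 567, 5103, 45927, 413343]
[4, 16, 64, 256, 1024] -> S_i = 4*4^i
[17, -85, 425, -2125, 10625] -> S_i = 17*-5^i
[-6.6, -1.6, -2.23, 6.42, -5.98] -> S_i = Random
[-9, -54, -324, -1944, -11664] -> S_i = -9*6^i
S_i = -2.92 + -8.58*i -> [-2.92, -11.5, -20.08, -28.66, -37.24]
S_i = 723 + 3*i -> [723, 726, 729, 732, 735]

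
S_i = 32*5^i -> [32, 160, 800, 4000, 20000]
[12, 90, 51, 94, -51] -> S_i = Random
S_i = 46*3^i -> [46, 138, 414, 1242, 3726]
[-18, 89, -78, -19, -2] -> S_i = Random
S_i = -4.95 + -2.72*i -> [-4.95, -7.67, -10.39, -13.11, -15.83]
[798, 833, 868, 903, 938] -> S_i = 798 + 35*i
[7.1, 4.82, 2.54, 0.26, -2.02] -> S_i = 7.10 + -2.28*i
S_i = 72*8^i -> [72, 576, 4608, 36864, 294912]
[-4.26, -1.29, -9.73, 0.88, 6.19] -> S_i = Random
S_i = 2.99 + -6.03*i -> [2.99, -3.04, -9.07, -15.1, -21.13]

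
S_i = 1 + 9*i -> [1, 10, 19, 28, 37]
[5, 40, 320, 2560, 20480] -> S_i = 5*8^i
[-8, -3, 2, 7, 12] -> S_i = -8 + 5*i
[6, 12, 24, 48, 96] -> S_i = 6*2^i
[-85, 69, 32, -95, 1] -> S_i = Random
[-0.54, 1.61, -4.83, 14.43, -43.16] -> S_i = -0.54*(-2.99)^i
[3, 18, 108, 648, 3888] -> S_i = 3*6^i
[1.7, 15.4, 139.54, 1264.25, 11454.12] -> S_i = 1.70*9.06^i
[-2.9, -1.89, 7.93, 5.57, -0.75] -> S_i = Random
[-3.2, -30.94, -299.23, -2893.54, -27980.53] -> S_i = -3.20*9.67^i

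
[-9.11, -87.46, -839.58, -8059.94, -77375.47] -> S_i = -9.11*9.60^i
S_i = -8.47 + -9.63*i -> [-8.47, -18.1, -27.73, -37.36, -46.99]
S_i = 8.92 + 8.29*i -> [8.92, 17.21, 25.5, 33.79, 42.08]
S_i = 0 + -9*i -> [0, -9, -18, -27, -36]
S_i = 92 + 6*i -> [92, 98, 104, 110, 116]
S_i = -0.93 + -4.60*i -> [-0.93, -5.53, -10.13, -14.73, -19.33]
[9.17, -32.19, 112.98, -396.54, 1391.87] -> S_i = 9.17*(-3.51)^i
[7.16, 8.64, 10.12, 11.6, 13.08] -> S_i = 7.16 + 1.48*i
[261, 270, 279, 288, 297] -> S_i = 261 + 9*i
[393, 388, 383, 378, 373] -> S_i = 393 + -5*i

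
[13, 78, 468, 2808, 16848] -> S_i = 13*6^i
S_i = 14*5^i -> [14, 70, 350, 1750, 8750]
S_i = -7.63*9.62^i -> [-7.63, -73.4, -706.11, -6792.81, -65346.88]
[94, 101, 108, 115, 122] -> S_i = 94 + 7*i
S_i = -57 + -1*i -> [-57, -58, -59, -60, -61]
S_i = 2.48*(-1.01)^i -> [2.48, -2.5, 2.53, -2.56, 2.58]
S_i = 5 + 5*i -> [5, 10, 15, 20, 25]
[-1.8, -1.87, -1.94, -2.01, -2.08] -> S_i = -1.80 + -0.07*i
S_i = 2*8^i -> [2, 16, 128, 1024, 8192]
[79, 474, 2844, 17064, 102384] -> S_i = 79*6^i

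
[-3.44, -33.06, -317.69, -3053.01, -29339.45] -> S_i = -3.44*9.61^i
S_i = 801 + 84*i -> [801, 885, 969, 1053, 1137]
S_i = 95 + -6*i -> [95, 89, 83, 77, 71]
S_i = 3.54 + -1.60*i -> [3.54, 1.94, 0.34, -1.26, -2.86]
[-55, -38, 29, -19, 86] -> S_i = Random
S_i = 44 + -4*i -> [44, 40, 36, 32, 28]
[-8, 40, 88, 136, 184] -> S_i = -8 + 48*i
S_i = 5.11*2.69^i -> [5.11, 13.75, 36.98, 99.47, 267.57]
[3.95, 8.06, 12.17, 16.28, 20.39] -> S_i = 3.95 + 4.11*i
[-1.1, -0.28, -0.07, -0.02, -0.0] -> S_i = -1.10*0.25^i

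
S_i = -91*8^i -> [-91, -728, -5824, -46592, -372736]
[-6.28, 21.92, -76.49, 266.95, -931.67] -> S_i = -6.28*(-3.49)^i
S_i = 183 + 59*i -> [183, 242, 301, 360, 419]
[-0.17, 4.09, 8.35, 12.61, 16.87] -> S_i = -0.17 + 4.26*i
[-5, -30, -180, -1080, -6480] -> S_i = -5*6^i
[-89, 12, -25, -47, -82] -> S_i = Random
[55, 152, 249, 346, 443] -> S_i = 55 + 97*i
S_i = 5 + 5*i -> [5, 10, 15, 20, 25]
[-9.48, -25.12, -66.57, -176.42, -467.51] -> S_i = -9.48*2.65^i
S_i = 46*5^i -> [46, 230, 1150, 5750, 28750]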